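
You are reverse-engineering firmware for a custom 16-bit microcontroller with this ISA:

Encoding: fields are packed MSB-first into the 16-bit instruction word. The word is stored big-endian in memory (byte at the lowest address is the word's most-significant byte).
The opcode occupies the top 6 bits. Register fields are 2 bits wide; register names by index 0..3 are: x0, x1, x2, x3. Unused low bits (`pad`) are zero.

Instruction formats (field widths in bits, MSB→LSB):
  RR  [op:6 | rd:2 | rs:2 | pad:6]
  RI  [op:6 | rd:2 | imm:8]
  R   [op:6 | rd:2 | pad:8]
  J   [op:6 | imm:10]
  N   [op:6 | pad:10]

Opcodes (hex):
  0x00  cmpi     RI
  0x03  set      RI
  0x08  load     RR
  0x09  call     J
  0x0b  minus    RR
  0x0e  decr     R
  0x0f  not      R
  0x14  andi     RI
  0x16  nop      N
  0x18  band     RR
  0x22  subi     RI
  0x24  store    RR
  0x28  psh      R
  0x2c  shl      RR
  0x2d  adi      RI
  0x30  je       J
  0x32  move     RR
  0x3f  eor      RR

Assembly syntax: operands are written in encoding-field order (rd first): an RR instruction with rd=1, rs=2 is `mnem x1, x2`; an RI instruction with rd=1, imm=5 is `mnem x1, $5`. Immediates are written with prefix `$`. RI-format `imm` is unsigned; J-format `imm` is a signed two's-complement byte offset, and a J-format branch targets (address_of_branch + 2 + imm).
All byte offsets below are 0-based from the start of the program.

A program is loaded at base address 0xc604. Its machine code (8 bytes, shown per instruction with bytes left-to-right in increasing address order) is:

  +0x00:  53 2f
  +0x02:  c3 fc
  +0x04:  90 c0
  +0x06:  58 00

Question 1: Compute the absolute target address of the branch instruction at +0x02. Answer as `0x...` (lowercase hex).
+0x02: c3 fc ⇒ word 0xc3fc (big)
  op=0xc3fc>>10=0x30 ⇒ je (J)
  imm: (w>>0)&0x3ff=0x3fc (s10→-4) → $-4
  target = base 0xc604 + off 0x02 + 2 + imm -4 = 0xc604

0xc604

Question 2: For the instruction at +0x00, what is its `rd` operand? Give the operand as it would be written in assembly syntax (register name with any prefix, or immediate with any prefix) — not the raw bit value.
x3

+0x00: 53 2f ⇒ word 0x532f (big)
  op=0x532f>>10=0x14 ⇒ andi (RI)
  [9:8] rd=3 = x3
  [7:0] imm=47 = $47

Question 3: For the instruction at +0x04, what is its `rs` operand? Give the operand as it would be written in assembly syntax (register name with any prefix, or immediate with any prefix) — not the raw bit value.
x3

off 0x04: read 90 c0 as big → 0x90c0
  opcode bits[15:10]=0x24: store/RR
  rd@[9:8]=0x0 ⇒ x0
  rs@[7:6]=0x3 ⇒ x3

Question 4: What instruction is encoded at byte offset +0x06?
nop

off 0x06: read 58 00 as big → 0x5800
  top 6b → 0x16 → nop [N]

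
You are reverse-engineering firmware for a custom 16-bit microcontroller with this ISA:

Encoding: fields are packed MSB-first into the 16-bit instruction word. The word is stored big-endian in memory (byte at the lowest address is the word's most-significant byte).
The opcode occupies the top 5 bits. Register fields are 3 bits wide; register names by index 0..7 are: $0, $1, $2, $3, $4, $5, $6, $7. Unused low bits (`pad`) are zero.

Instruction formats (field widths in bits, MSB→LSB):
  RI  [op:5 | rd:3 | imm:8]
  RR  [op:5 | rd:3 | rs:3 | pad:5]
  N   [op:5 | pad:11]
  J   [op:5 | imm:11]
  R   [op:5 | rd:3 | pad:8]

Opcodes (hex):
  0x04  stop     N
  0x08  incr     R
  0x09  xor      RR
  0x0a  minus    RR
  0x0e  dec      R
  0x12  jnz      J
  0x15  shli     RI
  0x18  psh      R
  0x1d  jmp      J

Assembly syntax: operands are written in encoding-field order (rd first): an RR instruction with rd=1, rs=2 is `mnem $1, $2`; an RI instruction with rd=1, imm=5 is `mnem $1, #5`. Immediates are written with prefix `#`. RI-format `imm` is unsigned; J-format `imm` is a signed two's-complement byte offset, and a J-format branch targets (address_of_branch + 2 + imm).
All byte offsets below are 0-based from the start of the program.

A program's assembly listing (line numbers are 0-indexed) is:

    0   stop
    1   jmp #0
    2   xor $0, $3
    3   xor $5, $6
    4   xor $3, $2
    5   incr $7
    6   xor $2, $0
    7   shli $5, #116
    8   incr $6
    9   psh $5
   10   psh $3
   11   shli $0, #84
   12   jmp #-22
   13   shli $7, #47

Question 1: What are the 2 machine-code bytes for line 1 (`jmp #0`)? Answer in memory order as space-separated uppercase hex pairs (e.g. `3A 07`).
1. jmp fields op=0x1d:5|imm=0:11 → word e800h → e8 00

E8 00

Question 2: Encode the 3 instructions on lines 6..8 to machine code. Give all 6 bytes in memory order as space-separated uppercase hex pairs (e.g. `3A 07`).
6. xor fields op=0x9:5|rd=2:3|rs=0:3|pad=0:5 → word 4a00h → 4a 00
7. shli fields op=0x15:5|rd=5:3|imm=116:8 → word ad74h → ad 74
8. incr fields op=0x8:5|rd=6:3|pad=0:8 → word 4600h → 46 00

4A 00 AD 74 46 00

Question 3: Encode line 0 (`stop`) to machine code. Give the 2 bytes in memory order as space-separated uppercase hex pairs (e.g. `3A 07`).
20 00

0. stop fields op=0x4:5|pad=0:11 → word 2000h → 20 00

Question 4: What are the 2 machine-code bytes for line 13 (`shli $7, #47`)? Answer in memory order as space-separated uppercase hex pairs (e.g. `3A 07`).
line 13 (shli): pack op=0x15:5|rd=7:3|imm=47:8 = 0xaf2f; big→ af 2f

AF 2F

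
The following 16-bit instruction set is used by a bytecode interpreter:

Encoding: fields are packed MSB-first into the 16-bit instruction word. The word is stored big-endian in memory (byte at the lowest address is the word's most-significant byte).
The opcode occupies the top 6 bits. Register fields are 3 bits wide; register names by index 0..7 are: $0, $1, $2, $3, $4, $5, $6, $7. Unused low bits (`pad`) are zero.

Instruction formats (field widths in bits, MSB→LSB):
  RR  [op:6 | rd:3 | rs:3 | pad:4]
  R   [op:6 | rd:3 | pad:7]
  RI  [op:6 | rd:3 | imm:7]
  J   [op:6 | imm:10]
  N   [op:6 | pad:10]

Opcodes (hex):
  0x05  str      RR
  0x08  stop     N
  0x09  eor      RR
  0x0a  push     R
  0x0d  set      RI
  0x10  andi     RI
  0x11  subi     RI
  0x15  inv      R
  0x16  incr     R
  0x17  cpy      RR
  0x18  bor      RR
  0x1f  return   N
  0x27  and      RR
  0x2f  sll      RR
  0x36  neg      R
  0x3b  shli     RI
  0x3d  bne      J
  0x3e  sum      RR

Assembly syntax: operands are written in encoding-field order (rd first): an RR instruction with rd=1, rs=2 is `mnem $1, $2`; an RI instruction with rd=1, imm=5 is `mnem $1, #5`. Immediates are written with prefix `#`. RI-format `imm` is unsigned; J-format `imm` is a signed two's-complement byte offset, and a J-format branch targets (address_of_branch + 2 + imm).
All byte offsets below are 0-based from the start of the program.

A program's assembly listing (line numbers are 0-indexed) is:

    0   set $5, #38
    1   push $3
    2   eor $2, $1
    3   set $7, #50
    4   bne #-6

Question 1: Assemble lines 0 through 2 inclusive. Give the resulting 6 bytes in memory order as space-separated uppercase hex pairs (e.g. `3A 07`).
36 A6 29 80 25 10

0. set fields op=0xd:6|rd=5:3|imm=38:7 → word 36a6h → 36 a6
1. push fields op=0xa:6|rd=3:3|pad=0:7 → word 2980h → 29 80
2. eor fields op=0x9:6|rd=2:3|rs=1:3|pad=0:4 → word 2510h → 25 10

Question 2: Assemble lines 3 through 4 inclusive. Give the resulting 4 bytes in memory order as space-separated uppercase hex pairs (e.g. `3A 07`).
37 B2 F7 FA

L3: set op=0xd:6|rd=7:3|imm=50:7 ⇒ 0x37b2 ⇒ big 37 b2
L4: bne op=0x3d:6|imm=-6:10 ⇒ 0xf7fa ⇒ big f7 fa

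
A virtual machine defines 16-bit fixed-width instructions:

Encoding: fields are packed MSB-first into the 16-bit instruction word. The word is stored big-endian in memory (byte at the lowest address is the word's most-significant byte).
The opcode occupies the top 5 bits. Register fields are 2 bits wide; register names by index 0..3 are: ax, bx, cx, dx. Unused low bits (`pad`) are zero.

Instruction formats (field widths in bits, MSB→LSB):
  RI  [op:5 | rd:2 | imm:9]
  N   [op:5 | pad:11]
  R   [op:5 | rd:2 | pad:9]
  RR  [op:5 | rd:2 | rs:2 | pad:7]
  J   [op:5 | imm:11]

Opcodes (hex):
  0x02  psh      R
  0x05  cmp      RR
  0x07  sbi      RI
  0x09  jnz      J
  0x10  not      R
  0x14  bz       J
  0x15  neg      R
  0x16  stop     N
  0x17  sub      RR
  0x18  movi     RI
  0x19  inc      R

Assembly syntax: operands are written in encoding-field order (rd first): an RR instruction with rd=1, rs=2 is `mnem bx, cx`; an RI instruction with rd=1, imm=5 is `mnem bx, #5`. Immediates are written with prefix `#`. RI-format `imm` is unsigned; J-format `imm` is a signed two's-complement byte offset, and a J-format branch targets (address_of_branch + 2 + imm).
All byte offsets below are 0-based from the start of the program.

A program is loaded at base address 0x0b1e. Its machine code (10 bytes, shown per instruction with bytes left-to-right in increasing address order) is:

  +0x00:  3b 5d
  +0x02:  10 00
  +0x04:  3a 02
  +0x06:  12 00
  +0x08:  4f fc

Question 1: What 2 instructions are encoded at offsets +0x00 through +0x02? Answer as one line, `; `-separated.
+0x00: 3b 5d ⇒ word 0x3b5d (big)
  top 5b → 0x7 → sbi [RI]
  [10:9] rd=1 = bx
  [8:0] imm=349 = #349
+0x02: 10 00 ⇒ word 0x1000 (big)
  top 5b → 0x2 → psh [R]
  [10:9] rd=0 = ax

sbi bx, #349; psh ax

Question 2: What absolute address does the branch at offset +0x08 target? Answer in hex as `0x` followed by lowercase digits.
+0x08: 4f fc ⇒ word 0x4ffc (big)
  top 5b → 0x9 → jnz [J]
  imm: (w>>0)&0x7ff=0x7fc (s11→-4) → #-4
  target = base 0x0b1e + off 0x08 + 2 + imm -4 = 0x0b24

0x0b24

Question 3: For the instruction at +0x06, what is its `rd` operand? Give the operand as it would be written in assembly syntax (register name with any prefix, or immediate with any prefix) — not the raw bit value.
@+06  big-endian(12 00) = 0x1200
  top 5b → 0x2 → psh [R]
  [10:9] rd=1 = bx

bx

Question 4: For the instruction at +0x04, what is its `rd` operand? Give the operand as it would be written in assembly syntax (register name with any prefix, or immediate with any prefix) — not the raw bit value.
bx

@+04  big-endian(3a 02) = 0x3a02
  op=0x3a02>>11=0x7 ⇒ sbi (RI)
  rd: (w>>9)&0x3=0x1 → bx
  imm: (w>>0)&0x1ff=0x2 → #2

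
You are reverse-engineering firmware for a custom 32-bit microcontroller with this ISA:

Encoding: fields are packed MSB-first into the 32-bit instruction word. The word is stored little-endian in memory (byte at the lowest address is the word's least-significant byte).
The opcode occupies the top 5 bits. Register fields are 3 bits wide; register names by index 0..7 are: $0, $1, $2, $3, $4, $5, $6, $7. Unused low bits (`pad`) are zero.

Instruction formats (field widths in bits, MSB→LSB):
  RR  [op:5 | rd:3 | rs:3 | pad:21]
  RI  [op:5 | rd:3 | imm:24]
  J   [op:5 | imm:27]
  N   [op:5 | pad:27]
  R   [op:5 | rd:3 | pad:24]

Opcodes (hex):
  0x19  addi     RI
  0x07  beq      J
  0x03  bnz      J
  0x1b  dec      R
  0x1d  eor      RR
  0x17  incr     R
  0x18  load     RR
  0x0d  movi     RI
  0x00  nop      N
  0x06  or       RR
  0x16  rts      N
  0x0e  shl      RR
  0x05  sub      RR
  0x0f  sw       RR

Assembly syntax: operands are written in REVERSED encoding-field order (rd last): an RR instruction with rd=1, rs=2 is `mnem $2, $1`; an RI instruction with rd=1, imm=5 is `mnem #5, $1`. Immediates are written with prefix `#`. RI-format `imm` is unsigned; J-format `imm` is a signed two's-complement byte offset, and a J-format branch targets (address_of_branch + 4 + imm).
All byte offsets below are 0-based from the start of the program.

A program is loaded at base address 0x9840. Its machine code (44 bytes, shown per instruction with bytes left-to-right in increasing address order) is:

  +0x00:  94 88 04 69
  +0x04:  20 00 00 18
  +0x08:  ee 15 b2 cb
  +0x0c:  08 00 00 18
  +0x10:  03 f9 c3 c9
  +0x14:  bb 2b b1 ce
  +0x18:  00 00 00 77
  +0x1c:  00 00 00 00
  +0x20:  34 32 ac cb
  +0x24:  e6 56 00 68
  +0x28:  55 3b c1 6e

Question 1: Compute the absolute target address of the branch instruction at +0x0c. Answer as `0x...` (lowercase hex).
0x9858

off 0x0c: read 08 00 00 18 as little → 0x18000008
  top 5b → 0x3 → bnz [J]
  imm@[26:0]=0x8 ⇒ #8
  target = base 0x9840 + off 0x0c + 4 + imm 8 = 0x9858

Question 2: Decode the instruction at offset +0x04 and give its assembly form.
@+04  little-endian(20 00 00 18) = 0x18000020
  op=0x18000020>>27=0x3 ⇒ bnz (J)
  [26:0] imm=32 = #32

bnz #32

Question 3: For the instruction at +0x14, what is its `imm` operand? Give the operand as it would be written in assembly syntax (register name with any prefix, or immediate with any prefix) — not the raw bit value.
[14] bb 2b b1 ce → 0xceb12bbb
  top 5b → 0x19 → addi [RI]
  rd: (w>>24)&0x7=0x6 → $6
  imm: (w>>0)&0xffffff=0xb12bbb → #11611067

#11611067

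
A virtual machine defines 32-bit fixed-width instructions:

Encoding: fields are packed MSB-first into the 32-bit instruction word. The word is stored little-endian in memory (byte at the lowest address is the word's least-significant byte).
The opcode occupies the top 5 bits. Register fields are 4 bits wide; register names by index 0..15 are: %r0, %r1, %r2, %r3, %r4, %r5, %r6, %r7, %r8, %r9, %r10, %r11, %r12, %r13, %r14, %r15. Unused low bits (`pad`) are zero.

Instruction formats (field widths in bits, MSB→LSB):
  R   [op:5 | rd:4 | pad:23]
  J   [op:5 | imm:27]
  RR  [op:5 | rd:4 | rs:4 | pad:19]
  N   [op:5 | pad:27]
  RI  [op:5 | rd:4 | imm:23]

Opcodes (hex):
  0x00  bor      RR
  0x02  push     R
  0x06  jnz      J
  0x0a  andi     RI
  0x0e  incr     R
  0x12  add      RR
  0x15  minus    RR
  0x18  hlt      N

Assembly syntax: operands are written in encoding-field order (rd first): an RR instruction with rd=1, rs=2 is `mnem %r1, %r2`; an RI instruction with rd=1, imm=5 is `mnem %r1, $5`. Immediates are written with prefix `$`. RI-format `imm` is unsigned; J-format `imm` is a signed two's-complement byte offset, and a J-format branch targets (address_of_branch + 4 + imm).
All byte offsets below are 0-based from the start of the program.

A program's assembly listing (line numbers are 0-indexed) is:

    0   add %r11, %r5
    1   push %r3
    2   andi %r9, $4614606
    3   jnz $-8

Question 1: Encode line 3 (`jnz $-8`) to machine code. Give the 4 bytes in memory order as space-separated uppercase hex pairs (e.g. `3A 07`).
F8 FF FF 37

L3: jnz op=0x6:5|imm=-8:27 ⇒ 0x37fffff8 ⇒ little f8 ff ff 37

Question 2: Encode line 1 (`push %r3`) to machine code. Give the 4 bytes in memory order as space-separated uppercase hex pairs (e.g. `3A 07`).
1. push fields op=0x2:5|rd=3:4|pad=0:23 → word 11800000h → 00 00 80 11

00 00 80 11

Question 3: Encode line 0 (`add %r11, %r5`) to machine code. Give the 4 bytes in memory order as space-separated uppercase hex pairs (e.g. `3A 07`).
00 00 A8 95

line 0 (add): pack op=0x12:5|rd=11:4|rs=5:4|pad=0:19 = 0x95a80000; little→ 00 00 a8 95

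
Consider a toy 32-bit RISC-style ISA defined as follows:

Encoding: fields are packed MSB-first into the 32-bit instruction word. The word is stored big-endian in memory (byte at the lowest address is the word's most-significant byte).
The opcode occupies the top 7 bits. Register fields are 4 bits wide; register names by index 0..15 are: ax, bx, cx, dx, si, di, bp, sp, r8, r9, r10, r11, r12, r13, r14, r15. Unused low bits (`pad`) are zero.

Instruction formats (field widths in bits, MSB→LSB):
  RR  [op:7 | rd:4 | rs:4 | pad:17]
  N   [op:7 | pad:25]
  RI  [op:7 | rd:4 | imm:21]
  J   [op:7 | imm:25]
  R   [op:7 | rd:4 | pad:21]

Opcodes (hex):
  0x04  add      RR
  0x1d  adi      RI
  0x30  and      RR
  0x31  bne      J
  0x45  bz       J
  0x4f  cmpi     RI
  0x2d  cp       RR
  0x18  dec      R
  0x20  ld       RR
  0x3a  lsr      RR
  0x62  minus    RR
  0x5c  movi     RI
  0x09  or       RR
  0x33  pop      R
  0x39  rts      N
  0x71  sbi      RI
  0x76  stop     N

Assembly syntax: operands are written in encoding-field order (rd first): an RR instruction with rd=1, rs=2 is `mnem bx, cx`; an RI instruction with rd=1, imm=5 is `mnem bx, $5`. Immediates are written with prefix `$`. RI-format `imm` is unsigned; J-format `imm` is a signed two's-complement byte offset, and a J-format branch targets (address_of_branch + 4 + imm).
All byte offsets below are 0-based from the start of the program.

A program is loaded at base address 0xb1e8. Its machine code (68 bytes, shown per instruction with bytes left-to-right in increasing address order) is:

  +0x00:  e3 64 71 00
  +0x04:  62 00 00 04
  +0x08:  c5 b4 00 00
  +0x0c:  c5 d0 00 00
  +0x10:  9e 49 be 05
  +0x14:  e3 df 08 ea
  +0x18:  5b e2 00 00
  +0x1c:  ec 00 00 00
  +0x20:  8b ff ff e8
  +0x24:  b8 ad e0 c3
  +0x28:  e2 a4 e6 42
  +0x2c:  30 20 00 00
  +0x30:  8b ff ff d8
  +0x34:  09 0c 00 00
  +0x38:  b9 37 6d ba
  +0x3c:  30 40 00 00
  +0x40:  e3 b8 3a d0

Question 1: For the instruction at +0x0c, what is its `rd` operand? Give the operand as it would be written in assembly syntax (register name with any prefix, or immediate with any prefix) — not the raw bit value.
[0c] c5 d0 00 00 → 0xc5d00000
  op=0xc5d00000>>25=0x62 ⇒ minus (RR)
  [24:21] rd=14 = r14
  [20:17] rs=8 = r8

r14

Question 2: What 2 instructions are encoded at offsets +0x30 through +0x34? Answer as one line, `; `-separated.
bz $-40; add r8, bp

off 0x30: read 8b ff ff d8 as big → 0x8bffffd8
  op=0x8bffffd8>>25=0x45 ⇒ bz (J)
  [24:0] imm=33554392 (s25→-40) = $-40
off 0x34: read 09 0c 00 00 as big → 0x090c0000
  op=0x090c0000>>25=0x4 ⇒ add (RR)
  [24:21] rd=8 = r8
  [20:17] rs=6 = bp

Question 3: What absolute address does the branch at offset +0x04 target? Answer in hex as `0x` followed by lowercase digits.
+0x04: 62 00 00 04 ⇒ word 0x62000004 (big)
  opcode bits[31:25]=0x31: bne/J
  [24:0] imm=4 = $4
  target = base 0xb1e8 + off 0x04 + 4 + imm 4 = 0xb1f4

0xb1f4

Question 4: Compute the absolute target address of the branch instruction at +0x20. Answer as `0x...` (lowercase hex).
0xb1f4

[20] 8b ff ff e8 → 0x8bffffe8
  top 7b → 0x45 → bz [J]
  imm@[24:0]=0x1ffffe8 (s25→-24) ⇒ $-24
  target = base 0xb1e8 + off 0x20 + 4 + imm -24 = 0xb1f4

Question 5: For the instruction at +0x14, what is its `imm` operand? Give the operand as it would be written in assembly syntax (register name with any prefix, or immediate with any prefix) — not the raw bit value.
$2033898

off 0x14: read e3 df 08 ea as big → 0xe3df08ea
  op=0xe3df08ea>>25=0x71 ⇒ sbi (RI)
  rd@[24:21]=0xe ⇒ r14
  imm@[20:0]=0x1f08ea ⇒ $2033898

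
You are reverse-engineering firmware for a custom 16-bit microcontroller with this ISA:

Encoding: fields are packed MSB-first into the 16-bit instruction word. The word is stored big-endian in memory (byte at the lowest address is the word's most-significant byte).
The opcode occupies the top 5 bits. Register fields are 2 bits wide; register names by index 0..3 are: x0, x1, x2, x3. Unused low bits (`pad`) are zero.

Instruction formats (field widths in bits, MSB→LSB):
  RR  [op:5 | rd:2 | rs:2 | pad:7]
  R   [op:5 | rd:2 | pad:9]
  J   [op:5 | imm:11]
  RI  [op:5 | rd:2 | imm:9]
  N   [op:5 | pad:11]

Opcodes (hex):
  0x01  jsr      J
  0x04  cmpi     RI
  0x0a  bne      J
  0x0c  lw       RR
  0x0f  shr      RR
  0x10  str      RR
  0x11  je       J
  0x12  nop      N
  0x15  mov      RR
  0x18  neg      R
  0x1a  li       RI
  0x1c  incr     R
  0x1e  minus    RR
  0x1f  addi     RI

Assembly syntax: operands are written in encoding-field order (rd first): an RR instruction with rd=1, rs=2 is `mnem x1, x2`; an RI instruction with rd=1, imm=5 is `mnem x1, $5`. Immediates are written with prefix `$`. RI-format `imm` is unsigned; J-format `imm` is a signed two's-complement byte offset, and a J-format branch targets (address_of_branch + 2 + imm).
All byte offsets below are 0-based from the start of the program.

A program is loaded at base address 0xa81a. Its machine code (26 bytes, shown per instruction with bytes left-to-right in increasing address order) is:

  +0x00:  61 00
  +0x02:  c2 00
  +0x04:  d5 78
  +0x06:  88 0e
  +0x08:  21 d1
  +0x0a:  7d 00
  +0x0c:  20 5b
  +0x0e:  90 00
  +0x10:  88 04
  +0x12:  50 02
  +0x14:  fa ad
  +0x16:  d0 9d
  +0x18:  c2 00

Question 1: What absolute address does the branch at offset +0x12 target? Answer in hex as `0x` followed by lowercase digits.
0xa830

@+12  big-endian(50 02) = 0x5002
  opcode bits[15:11]=0xa: bne/J
  imm: (w>>0)&0x7ff=0x2 → $2
  target = base 0xa81a + off 0x12 + 2 + imm 2 = 0xa830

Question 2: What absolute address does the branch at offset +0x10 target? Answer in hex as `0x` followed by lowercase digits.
@+10  big-endian(88 04) = 0x8804
  top 5b → 0x11 → je [J]
  imm: (w>>0)&0x7ff=0x4 → $4
  target = base 0xa81a + off 0x10 + 2 + imm 4 = 0xa830

0xa830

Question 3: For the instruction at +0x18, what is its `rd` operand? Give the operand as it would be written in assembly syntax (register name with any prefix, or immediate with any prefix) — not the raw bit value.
x1

+0x18: c2 00 ⇒ word 0xc200 (big)
  opcode bits[15:11]=0x18: neg/R
  rd@[10:9]=0x1 ⇒ x1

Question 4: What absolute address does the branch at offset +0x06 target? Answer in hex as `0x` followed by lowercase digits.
+0x06: 88 0e ⇒ word 0x880e (big)
  top 5b → 0x11 → je [J]
  imm@[10:0]=0xe ⇒ $14
  target = base 0xa81a + off 0x06 + 2 + imm 14 = 0xa830

0xa830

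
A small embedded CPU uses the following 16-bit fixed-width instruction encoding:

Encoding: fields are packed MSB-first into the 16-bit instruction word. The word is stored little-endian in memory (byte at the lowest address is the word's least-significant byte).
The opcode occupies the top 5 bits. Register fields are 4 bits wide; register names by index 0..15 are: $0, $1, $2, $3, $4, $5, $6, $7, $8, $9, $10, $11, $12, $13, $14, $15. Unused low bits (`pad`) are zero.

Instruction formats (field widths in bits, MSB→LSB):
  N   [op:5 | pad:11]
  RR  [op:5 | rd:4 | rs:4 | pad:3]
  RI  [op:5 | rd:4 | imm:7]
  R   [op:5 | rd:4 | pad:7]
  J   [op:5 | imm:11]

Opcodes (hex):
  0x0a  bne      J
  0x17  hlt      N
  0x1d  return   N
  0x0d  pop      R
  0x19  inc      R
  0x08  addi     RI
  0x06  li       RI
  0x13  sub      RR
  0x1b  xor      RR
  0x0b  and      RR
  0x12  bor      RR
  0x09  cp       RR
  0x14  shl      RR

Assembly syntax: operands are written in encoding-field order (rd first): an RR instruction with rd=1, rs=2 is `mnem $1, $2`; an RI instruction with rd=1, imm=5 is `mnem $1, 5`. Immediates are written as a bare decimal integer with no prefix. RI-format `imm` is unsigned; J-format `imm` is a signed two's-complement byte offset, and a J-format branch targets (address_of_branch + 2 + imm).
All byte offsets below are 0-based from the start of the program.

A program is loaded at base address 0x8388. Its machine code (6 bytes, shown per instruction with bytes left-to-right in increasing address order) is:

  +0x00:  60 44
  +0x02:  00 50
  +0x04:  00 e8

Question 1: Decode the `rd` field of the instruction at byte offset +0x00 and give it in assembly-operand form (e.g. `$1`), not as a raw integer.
$8

[00] 60 44 → 0x4460
  opcode bits[15:11]=0x8: addi/RI
  [10:7] rd=8 = $8
  [6:0] imm=96 = 96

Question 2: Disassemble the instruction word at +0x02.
bne 0

+0x02: 00 50 ⇒ word 0x5000 (little)
  opcode bits[15:11]=0xa: bne/J
  imm@[10:0]=0x0 ⇒ 0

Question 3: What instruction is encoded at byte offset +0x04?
return

+0x04: 00 e8 ⇒ word 0xe800 (little)
  top 5b → 0x1d → return [N]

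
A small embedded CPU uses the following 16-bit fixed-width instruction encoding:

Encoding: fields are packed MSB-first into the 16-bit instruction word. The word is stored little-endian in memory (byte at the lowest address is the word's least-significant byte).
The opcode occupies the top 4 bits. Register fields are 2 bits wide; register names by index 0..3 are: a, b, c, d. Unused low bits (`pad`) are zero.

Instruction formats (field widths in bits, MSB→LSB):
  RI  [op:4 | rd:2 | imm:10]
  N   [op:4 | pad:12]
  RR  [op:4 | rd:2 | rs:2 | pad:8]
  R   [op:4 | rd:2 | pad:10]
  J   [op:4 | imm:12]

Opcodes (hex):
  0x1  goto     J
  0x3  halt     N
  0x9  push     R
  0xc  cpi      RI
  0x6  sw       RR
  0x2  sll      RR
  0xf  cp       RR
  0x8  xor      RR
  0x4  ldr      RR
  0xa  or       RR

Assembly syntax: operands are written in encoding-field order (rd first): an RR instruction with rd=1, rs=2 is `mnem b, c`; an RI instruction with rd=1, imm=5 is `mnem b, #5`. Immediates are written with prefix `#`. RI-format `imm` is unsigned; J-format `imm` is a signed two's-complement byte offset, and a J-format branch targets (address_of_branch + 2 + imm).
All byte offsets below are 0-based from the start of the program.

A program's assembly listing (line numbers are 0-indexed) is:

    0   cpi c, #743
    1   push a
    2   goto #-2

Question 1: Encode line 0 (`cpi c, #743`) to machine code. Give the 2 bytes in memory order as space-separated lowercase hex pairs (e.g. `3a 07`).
e7 ca

line 0 (cpi): pack op=0xc:4|rd=2:2|imm=743:10 = 0xcae7; little→ e7 ca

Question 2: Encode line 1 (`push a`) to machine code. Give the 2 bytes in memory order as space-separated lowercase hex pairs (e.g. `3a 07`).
1. push fields op=0x9:4|rd=0:2|pad=0:10 → word 9000h → 00 90

00 90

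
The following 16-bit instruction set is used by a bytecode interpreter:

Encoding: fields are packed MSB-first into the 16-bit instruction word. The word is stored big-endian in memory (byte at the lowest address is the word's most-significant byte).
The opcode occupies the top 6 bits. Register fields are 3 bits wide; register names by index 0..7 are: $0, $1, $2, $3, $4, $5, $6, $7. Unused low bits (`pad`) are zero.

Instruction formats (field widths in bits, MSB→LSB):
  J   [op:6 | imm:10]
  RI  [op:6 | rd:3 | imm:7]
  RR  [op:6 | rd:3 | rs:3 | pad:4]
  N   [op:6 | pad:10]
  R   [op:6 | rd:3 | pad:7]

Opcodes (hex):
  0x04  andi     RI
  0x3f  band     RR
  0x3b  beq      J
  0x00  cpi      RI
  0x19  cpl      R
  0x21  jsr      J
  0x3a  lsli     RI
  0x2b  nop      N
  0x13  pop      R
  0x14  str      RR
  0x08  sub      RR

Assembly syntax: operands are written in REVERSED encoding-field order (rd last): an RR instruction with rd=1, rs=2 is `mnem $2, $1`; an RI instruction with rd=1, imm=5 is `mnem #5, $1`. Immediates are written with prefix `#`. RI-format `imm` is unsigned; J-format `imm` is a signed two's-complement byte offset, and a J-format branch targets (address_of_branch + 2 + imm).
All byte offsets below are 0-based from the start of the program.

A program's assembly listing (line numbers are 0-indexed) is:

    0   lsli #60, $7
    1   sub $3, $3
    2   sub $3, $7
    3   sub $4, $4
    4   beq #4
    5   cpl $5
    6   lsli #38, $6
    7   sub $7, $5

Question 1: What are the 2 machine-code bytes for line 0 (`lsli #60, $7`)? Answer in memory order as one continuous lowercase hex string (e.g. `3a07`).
ebbc

L0: lsli op=0x3a:6|rd=7:3|imm=60:7 ⇒ 0xebbc ⇒ big eb bc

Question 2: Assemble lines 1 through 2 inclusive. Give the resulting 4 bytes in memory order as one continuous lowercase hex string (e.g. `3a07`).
line 1 (sub): pack op=0x8:6|rd=3:3|rs=3:3|pad=0:4 = 0x21b0; big→ 21 b0
line 2 (sub): pack op=0x8:6|rd=7:3|rs=3:3|pad=0:4 = 0x23b0; big→ 23 b0

21b023b0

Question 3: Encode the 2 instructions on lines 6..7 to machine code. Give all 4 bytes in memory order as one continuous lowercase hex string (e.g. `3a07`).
eb2622f0

L6: lsli op=0x3a:6|rd=6:3|imm=38:7 ⇒ 0xeb26 ⇒ big eb 26
L7: sub op=0x8:6|rd=5:3|rs=7:3|pad=0:4 ⇒ 0x22f0 ⇒ big 22 f0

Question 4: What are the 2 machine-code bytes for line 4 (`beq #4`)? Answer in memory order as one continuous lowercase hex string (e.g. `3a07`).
ec04

4. beq fields op=0x3b:6|imm=4:10 → word ec04h → ec 04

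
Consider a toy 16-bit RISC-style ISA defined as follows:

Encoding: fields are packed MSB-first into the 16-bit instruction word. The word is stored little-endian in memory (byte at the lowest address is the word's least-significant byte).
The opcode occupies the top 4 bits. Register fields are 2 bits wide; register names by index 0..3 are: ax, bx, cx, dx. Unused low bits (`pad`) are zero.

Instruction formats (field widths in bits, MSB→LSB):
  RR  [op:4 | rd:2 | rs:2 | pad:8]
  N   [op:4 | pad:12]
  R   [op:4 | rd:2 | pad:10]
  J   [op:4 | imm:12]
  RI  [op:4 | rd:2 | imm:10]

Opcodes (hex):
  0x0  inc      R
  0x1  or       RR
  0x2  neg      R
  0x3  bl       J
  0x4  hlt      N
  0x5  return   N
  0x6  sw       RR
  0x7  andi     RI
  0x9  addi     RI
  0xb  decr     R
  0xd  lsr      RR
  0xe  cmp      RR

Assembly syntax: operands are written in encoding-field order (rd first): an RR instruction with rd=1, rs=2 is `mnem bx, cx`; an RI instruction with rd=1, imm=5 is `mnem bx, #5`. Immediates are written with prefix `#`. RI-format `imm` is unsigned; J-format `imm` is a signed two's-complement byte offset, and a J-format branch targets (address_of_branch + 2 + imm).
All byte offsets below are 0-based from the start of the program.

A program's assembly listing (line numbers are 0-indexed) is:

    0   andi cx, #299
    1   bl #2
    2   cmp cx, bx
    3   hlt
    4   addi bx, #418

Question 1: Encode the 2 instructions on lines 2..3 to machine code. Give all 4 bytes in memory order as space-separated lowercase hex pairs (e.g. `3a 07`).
00 e9 00 40

L2: cmp op=0xe:4|rd=2:2|rs=1:2|pad=0:8 ⇒ 0xe900 ⇒ little 00 e9
L3: hlt op=0x4:4|pad=0:12 ⇒ 0x4000 ⇒ little 00 40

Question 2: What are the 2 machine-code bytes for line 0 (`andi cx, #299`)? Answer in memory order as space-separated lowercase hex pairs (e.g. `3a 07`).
2b 79

0. andi fields op=0x7:4|rd=2:2|imm=299:10 → word 792bh → 2b 79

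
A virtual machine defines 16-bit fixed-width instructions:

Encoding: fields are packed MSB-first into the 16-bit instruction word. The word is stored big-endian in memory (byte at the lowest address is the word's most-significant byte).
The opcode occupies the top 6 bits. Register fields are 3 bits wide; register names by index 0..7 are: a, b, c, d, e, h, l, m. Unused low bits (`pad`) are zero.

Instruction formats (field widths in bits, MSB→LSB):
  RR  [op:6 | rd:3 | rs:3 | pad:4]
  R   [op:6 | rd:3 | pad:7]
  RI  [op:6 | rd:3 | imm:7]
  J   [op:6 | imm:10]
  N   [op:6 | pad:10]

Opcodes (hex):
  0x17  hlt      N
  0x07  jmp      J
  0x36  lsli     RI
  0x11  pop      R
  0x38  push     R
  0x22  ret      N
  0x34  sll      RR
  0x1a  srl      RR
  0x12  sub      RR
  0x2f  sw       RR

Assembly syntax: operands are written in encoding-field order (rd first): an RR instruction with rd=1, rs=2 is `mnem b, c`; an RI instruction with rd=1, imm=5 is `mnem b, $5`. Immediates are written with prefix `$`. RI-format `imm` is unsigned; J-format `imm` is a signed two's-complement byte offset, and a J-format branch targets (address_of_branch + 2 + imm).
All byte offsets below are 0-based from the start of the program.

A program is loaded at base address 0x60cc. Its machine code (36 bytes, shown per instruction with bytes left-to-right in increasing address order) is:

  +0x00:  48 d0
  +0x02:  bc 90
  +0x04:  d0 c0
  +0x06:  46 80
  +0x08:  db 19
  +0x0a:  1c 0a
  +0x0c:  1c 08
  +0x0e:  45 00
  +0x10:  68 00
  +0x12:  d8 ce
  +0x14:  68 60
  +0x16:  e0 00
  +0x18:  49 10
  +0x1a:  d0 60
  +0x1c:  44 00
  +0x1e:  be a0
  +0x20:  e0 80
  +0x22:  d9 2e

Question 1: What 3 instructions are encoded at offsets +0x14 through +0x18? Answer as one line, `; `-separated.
srl a, l; push a; sub c, b

@+14  big-endian(68 60) = 0x6860
  top 6b → 0x1a → srl [RR]
  [9:7] rd=0 = a
  [6:4] rs=6 = l
@+16  big-endian(e0 00) = 0xe000
  top 6b → 0x38 → push [R]
  [9:7] rd=0 = a
@+18  big-endian(49 10) = 0x4910
  top 6b → 0x12 → sub [RR]
  [9:7] rd=2 = c
  [6:4] rs=1 = b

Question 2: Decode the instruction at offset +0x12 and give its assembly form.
+0x12: d8 ce ⇒ word 0xd8ce (big)
  op=0xd8ce>>10=0x36 ⇒ lsli (RI)
  rd: (w>>7)&0x7=0x1 → b
  imm: (w>>0)&0x7f=0x4e → $78

lsli b, $78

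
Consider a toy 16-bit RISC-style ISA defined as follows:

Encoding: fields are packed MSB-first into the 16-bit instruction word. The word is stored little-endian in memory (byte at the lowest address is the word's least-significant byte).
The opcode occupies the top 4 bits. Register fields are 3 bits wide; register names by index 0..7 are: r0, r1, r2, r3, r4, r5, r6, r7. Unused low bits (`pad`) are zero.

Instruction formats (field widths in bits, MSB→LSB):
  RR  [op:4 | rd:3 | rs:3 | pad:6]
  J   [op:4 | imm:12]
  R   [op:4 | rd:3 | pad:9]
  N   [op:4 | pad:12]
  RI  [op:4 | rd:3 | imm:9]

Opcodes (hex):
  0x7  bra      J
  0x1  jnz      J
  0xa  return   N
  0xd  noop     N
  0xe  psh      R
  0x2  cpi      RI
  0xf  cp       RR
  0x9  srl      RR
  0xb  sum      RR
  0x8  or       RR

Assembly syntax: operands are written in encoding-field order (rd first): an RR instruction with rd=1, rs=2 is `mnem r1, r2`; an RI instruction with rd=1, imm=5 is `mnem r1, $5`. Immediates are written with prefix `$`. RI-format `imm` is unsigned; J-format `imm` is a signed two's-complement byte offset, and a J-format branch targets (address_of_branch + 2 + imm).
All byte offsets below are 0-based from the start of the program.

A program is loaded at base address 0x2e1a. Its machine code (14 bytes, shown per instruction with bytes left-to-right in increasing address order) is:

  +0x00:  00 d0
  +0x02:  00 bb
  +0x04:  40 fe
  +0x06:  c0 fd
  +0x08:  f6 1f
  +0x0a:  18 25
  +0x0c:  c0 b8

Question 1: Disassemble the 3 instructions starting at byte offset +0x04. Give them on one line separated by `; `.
[04] 40 fe → 0xfe40
  op=0xfe40>>12=0xf ⇒ cp (RR)
  rd@[11:9]=0x7 ⇒ r7
  rs@[8:6]=0x1 ⇒ r1
[06] c0 fd → 0xfdc0
  op=0xfdc0>>12=0xf ⇒ cp (RR)
  rd@[11:9]=0x6 ⇒ r6
  rs@[8:6]=0x7 ⇒ r7
[08] f6 1f → 0x1ff6
  op=0x1ff6>>12=0x1 ⇒ jnz (J)
  imm@[11:0]=0xff6 (s12→-10) ⇒ $-10

cp r7, r1; cp r6, r7; jnz $-10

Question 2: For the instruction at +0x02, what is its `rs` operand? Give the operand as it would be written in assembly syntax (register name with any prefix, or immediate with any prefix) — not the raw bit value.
off 0x02: read 00 bb as little → 0xbb00
  op=0xbb00>>12=0xb ⇒ sum (RR)
  rd@[11:9]=0x5 ⇒ r5
  rs@[8:6]=0x4 ⇒ r4

r4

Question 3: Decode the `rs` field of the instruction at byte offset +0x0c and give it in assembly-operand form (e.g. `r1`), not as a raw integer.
r3

[0c] c0 b8 → 0xb8c0
  top 4b → 0xb → sum [RR]
  rd: (w>>9)&0x7=0x4 → r4
  rs: (w>>6)&0x7=0x3 → r3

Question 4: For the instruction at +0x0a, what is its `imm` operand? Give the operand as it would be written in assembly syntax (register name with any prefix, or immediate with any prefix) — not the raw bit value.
$280

off 0x0a: read 18 25 as little → 0x2518
  op=0x2518>>12=0x2 ⇒ cpi (RI)
  [11:9] rd=2 = r2
  [8:0] imm=280 = $280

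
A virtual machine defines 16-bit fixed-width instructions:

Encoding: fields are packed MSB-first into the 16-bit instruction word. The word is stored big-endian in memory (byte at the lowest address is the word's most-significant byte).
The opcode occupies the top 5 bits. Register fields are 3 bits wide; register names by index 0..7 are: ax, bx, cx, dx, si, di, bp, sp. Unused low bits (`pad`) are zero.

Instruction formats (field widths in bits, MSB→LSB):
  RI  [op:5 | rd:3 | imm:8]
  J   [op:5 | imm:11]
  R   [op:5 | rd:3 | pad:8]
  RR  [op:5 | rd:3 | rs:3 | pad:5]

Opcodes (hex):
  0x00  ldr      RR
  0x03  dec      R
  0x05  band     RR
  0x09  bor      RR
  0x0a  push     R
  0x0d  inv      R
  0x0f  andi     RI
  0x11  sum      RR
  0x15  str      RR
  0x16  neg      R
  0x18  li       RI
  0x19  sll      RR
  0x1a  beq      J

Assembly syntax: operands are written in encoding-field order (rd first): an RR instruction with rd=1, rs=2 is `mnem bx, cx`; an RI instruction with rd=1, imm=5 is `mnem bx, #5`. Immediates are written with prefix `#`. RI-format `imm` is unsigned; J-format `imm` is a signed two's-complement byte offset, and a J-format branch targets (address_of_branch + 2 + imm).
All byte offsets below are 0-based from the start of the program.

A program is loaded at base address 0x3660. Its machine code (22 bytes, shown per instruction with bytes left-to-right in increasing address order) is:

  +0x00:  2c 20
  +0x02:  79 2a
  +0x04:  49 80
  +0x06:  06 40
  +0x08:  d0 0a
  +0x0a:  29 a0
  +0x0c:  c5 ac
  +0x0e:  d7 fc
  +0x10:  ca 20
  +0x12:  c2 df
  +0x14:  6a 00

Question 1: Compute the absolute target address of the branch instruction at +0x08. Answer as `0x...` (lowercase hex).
0x3674

@+08  big-endian(d0 0a) = 0xd00a
  op=0xd00a>>11=0x1a ⇒ beq (J)
  imm: (w>>0)&0x7ff=0xa → #10
  target = base 0x3660 + off 0x08 + 2 + imm 10 = 0x3674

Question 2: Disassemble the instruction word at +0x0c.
off 0x0c: read c5 ac as big → 0xc5ac
  opcode bits[15:11]=0x18: li/RI
  [10:8] rd=5 = di
  [7:0] imm=172 = #172

li di, #172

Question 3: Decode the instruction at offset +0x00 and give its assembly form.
band si, bx

+0x00: 2c 20 ⇒ word 0x2c20 (big)
  top 5b → 0x5 → band [RR]
  rd: (w>>8)&0x7=0x4 → si
  rs: (w>>5)&0x7=0x1 → bx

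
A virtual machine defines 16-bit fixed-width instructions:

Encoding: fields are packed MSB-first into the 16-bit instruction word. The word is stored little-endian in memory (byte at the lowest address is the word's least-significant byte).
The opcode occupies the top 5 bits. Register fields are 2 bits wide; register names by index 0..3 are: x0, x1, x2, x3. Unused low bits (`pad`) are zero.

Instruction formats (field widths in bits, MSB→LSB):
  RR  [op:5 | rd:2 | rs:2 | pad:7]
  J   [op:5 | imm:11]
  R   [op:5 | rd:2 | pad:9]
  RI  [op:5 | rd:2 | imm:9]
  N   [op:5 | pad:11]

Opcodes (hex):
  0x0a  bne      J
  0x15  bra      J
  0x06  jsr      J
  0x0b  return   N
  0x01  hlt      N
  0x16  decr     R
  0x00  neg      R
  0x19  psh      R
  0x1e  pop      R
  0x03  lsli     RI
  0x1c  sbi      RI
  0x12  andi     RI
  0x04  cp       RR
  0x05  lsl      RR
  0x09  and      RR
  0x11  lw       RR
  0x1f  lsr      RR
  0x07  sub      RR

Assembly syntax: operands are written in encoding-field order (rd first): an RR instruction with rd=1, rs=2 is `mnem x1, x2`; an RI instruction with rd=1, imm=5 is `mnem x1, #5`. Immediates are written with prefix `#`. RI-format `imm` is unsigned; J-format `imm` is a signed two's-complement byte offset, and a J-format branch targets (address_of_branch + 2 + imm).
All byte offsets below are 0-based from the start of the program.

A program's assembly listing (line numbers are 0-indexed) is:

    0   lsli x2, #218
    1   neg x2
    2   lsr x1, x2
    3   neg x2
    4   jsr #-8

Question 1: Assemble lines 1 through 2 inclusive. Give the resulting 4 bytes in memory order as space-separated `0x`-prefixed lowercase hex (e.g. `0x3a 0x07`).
0x00 0x04 0x00 0xfb

L1: neg op=0x0:5|rd=2:2|pad=0:9 ⇒ 0x0400 ⇒ little 00 04
L2: lsr op=0x1f:5|rd=1:2|rs=2:2|pad=0:7 ⇒ 0xfb00 ⇒ little 00 fb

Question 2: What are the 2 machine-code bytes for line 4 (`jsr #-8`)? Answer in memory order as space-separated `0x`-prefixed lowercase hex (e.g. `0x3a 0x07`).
0xf8 0x37

line 4 (jsr): pack op=0x6:5|imm=-8:11 = 0x37f8; little→ f8 37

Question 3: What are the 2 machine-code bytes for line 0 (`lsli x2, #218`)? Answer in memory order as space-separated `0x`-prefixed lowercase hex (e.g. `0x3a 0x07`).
L0: lsli op=0x3:5|rd=2:2|imm=218:9 ⇒ 0x1cda ⇒ little da 1c

0xda 0x1c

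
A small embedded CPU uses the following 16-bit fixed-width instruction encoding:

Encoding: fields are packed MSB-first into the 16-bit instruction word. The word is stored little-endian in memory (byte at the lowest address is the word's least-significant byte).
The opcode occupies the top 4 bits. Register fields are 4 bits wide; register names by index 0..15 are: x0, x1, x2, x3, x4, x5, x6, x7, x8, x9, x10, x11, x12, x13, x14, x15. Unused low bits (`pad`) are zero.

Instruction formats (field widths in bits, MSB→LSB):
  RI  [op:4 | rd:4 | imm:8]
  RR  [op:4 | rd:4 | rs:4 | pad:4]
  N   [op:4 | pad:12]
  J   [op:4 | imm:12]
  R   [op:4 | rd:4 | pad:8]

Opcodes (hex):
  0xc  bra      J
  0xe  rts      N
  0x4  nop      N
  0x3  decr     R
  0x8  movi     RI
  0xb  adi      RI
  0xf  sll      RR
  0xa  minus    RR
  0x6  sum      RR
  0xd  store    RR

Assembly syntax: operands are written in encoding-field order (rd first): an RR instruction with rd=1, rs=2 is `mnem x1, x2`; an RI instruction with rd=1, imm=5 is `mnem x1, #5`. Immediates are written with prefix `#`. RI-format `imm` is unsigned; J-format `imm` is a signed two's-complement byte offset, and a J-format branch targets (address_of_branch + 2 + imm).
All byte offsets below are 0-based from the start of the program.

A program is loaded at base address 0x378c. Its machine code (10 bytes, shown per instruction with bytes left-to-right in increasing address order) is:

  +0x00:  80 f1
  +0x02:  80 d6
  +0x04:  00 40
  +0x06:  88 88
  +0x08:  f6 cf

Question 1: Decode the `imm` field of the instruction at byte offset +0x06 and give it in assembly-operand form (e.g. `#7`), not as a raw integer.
#136

off 0x06: read 88 88 as little → 0x8888
  opcode bits[15:12]=0x8: movi/RI
  rd@[11:8]=0x8 ⇒ x8
  imm@[7:0]=0x88 ⇒ #136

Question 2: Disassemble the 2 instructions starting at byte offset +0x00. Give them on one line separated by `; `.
[00] 80 f1 → 0xf180
  op=0xf180>>12=0xf ⇒ sll (RR)
  rd: (w>>8)&0xf=0x1 → x1
  rs: (w>>4)&0xf=0x8 → x8
[02] 80 d6 → 0xd680
  op=0xd680>>12=0xd ⇒ store (RR)
  rd: (w>>8)&0xf=0x6 → x6
  rs: (w>>4)&0xf=0x8 → x8

sll x1, x8; store x6, x8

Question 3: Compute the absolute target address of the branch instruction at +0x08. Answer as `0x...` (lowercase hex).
off 0x08: read f6 cf as little → 0xcff6
  op=0xcff6>>12=0xc ⇒ bra (J)
  [11:0] imm=4086 (s12→-10) = #-10
  target = base 0x378c + off 0x08 + 2 + imm -10 = 0x378c

0x378c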